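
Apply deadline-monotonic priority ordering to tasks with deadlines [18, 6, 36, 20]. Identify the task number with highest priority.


Sort tasks by relative deadline (ascending):
  Task 2: deadline = 6
  Task 1: deadline = 18
  Task 4: deadline = 20
  Task 3: deadline = 36
Priority order (highest first): [2, 1, 4, 3]
Highest priority task = 2

2


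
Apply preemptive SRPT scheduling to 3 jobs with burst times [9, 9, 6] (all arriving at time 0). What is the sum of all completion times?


Since all jobs arrive at t=0, SRPT equals SPT ordering.
SPT order: [6, 9, 9]
Completion times:
  Job 1: p=6, C=6
  Job 2: p=9, C=15
  Job 3: p=9, C=24
Total completion time = 6 + 15 + 24 = 45

45


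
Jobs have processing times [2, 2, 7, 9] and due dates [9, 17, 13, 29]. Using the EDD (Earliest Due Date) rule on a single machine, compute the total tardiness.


Sort by due date (EDD order): [(2, 9), (7, 13), (2, 17), (9, 29)]
Compute completion times and tardiness:
  Job 1: p=2, d=9, C=2, tardiness=max(0,2-9)=0
  Job 2: p=7, d=13, C=9, tardiness=max(0,9-13)=0
  Job 3: p=2, d=17, C=11, tardiness=max(0,11-17)=0
  Job 4: p=9, d=29, C=20, tardiness=max(0,20-29)=0
Total tardiness = 0

0


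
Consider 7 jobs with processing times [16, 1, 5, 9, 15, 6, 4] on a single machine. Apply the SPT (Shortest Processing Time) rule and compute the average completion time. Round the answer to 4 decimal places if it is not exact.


Sort jobs by processing time (SPT order): [1, 4, 5, 6, 9, 15, 16]
Compute completion times sequentially:
  Job 1: processing = 1, completes at 1
  Job 2: processing = 4, completes at 5
  Job 3: processing = 5, completes at 10
  Job 4: processing = 6, completes at 16
  Job 5: processing = 9, completes at 25
  Job 6: processing = 15, completes at 40
  Job 7: processing = 16, completes at 56
Sum of completion times = 153
Average completion time = 153/7 = 21.8571

21.8571


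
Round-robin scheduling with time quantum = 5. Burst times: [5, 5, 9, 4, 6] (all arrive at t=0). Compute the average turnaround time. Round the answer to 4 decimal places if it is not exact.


Time quantum = 5
Execution trace:
  J1 runs 5 units, time = 5
  J2 runs 5 units, time = 10
  J3 runs 5 units, time = 15
  J4 runs 4 units, time = 19
  J5 runs 5 units, time = 24
  J3 runs 4 units, time = 28
  J5 runs 1 units, time = 29
Finish times: [5, 10, 28, 19, 29]
Average turnaround = 91/5 = 18.2

18.2


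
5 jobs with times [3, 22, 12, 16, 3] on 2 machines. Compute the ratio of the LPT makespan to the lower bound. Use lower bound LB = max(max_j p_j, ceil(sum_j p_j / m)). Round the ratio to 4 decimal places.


LPT order: [22, 16, 12, 3, 3]
Machine loads after assignment: [28, 28]
LPT makespan = 28
Lower bound = max(max_job, ceil(total/2)) = max(22, 28) = 28
Ratio = 28 / 28 = 1.0

1.0


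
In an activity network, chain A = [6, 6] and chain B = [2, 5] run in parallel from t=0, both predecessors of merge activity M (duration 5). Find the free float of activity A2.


ES(A2) = sum of predecessors on chain A = 6
EF(A2) = ES + duration = 6 + 6 = 12
Successor of A2 is M. ES(M) = max(sum(A), sum(B)) = max(12, 7) = 12
Free float = ES(successor) - EF(current) = 12 - 12 = 0

0


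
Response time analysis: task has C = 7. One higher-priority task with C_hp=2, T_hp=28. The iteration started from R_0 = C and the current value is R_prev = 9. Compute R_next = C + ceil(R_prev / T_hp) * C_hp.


R_next = C + ceil(R_prev / T_hp) * C_hp
ceil(9 / 28) = ceil(0.3214) = 1
Interference = 1 * 2 = 2
R_next = 7 + 2 = 9
R_next = R_prev, so the iteration has converged (response time = 9).

9


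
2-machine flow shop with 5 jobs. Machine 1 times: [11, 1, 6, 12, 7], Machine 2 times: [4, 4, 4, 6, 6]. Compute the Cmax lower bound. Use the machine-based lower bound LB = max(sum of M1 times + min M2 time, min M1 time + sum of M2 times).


LB1 = sum(M1 times) + min(M2 times) = 37 + 4 = 41
LB2 = min(M1 times) + sum(M2 times) = 1 + 24 = 25
Lower bound = max(LB1, LB2) = max(41, 25) = 41

41


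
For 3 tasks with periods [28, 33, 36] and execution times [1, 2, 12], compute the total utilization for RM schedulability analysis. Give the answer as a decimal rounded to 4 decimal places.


Compute individual utilizations (exact fractions):
  Task 1: C/T = 1/28 (approx. 0.0357)
  Task 2: C/T = 2/33 (approx. 0.0606)
  Task 3: C/T = 12/36 = 1/3 (approx. 0.3333)
Total utilization U = 1/28 + 2/33 + 1/3 = 397/924
Rounded to 4 decimal places: U = 0.4297
RM (Liu & Layland) bound for 3 tasks = 0.779763; compare with U = 397/924 (approx. 0.429654)
U <= bound, so schedulable by RM sufficient condition.

0.4297


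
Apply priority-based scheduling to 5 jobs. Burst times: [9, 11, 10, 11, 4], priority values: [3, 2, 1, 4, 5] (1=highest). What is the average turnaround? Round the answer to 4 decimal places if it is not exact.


Sort by priority (ascending = highest first):
Order: [(1, 10), (2, 11), (3, 9), (4, 11), (5, 4)]
Completion times:
  Priority 1, burst=10, C=10
  Priority 2, burst=11, C=21
  Priority 3, burst=9, C=30
  Priority 4, burst=11, C=41
  Priority 5, burst=4, C=45
Average turnaround = 147/5 = 29.4

29.4


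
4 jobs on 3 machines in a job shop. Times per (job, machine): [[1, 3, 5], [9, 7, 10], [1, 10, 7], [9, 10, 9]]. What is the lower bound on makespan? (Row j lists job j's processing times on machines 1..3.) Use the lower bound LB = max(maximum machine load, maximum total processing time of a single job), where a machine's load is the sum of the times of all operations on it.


Machine loads:
  Machine 1: 1 + 9 + 1 + 9 = 20
  Machine 2: 3 + 7 + 10 + 10 = 30
  Machine 3: 5 + 10 + 7 + 9 = 31
Max machine load = 31
Job totals:
  Job 1: 9
  Job 2: 26
  Job 3: 18
  Job 4: 28
Max job total = 28
Lower bound = max(31, 28) = 31

31


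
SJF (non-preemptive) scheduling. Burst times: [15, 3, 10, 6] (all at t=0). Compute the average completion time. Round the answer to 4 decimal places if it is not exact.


SJF order (ascending): [3, 6, 10, 15]
Completion times:
  Job 1: burst=3, C=3
  Job 2: burst=6, C=9
  Job 3: burst=10, C=19
  Job 4: burst=15, C=34
Average completion = 65/4 = 16.25

16.25


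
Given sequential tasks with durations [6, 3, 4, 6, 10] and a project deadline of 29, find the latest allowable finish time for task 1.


LF(activity 1) = deadline - sum of successor durations
Successors: activities 2 through 5 with durations [3, 4, 6, 10]
Sum of successor durations = 23
LF = 29 - 23 = 6

6


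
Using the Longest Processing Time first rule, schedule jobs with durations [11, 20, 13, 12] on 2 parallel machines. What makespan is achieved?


Sort jobs in decreasing order (LPT): [20, 13, 12, 11]
Assign each job to the least loaded machine:
  Machine 1: jobs [20, 11], load = 31
  Machine 2: jobs [13, 12], load = 25
Makespan = max load = 31

31


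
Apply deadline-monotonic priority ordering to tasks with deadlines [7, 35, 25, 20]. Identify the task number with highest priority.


Sort tasks by relative deadline (ascending):
  Task 1: deadline = 7
  Task 4: deadline = 20
  Task 3: deadline = 25
  Task 2: deadline = 35
Priority order (highest first): [1, 4, 3, 2]
Highest priority task = 1

1


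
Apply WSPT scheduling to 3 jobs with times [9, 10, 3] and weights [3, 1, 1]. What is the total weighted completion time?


Compute p/w ratios and sort ascending (WSPT): [(9, 3), (3, 1), (10, 1)]
Compute weighted completion times:
  Job (p=9,w=3): C=9, w*C=3*9=27
  Job (p=3,w=1): C=12, w*C=1*12=12
  Job (p=10,w=1): C=22, w*C=1*22=22
Total weighted completion time = 61

61


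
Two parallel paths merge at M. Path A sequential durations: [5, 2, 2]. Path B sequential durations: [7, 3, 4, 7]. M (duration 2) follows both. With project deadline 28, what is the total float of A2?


Forward pass: ES(A2) = sum of predecessors on chain A = 5
EF = ES + duration = 5 + 2 = 7
Backward pass: LF(M) = deadline = 28; LS(M) = 28 - 2 = 26
LF(A2) = LS(M) - sum(successors on chain A) = 26 - 2 = 24
LS = LF - duration = 24 - 2 = 22
Total float = LS - ES = 22 - 5 = 17

17


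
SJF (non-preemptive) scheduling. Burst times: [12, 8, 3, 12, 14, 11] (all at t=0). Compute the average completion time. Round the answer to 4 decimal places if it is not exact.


SJF order (ascending): [3, 8, 11, 12, 12, 14]
Completion times:
  Job 1: burst=3, C=3
  Job 2: burst=8, C=11
  Job 3: burst=11, C=22
  Job 4: burst=12, C=34
  Job 5: burst=12, C=46
  Job 6: burst=14, C=60
Average completion = 176/6 = 29.3333

29.3333


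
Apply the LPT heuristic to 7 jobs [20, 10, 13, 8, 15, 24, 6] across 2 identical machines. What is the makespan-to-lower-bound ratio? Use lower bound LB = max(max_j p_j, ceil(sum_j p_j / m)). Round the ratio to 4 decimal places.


LPT order: [24, 20, 15, 13, 10, 8, 6]
Machine loads after assignment: [51, 45]
LPT makespan = 51
Lower bound = max(max_job, ceil(total/2)) = max(24, 48) = 48
Ratio = 51 / 48 = 1.0625

1.0625


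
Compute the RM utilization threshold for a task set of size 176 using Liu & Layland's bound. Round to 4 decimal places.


Compute 2^(1/176) = 1.0039461017
Subtract 1: 1.0039461017 - 1 = 0.0039461017
Multiply by n: 176 * 0.0039461017 = 0.6945138992
Round to 4 dp: 0.6945

0.6945


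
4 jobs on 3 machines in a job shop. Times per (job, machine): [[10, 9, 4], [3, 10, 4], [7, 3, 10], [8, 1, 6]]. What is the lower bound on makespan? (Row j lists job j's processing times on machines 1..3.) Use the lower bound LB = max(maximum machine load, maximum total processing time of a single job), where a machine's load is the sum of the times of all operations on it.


Machine loads:
  Machine 1: 10 + 3 + 7 + 8 = 28
  Machine 2: 9 + 10 + 3 + 1 = 23
  Machine 3: 4 + 4 + 10 + 6 = 24
Max machine load = 28
Job totals:
  Job 1: 23
  Job 2: 17
  Job 3: 20
  Job 4: 15
Max job total = 23
Lower bound = max(28, 23) = 28

28


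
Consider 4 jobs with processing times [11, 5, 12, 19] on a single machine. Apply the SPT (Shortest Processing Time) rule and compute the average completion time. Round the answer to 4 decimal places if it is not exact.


Sort jobs by processing time (SPT order): [5, 11, 12, 19]
Compute completion times sequentially:
  Job 1: processing = 5, completes at 5
  Job 2: processing = 11, completes at 16
  Job 3: processing = 12, completes at 28
  Job 4: processing = 19, completes at 47
Sum of completion times = 96
Average completion time = 96/4 = 24.0

24.0


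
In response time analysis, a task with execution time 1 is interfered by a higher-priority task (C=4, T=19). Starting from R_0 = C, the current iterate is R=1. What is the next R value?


R_next = C + ceil(R_prev / T_hp) * C_hp
ceil(1 / 19) = ceil(0.0526) = 1
Interference = 1 * 4 = 4
R_next = 1 + 4 = 5

5


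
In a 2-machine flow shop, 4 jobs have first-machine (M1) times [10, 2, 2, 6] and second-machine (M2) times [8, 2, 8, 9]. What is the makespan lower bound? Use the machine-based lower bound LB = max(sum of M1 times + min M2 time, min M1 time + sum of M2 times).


LB1 = sum(M1 times) + min(M2 times) = 20 + 2 = 22
LB2 = min(M1 times) + sum(M2 times) = 2 + 27 = 29
Lower bound = max(LB1, LB2) = max(22, 29) = 29

29


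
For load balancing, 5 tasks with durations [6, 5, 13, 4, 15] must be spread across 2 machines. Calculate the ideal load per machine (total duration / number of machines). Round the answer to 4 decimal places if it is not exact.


Total processing time = 6 + 5 + 13 + 4 + 15 = 43
Number of machines = 2
Ideal balanced load = 43 / 2 = 21.5

21.5


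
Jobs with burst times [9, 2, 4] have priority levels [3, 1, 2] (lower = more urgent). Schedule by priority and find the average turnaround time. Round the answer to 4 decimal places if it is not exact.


Sort by priority (ascending = highest first):
Order: [(1, 2), (2, 4), (3, 9)]
Completion times:
  Priority 1, burst=2, C=2
  Priority 2, burst=4, C=6
  Priority 3, burst=9, C=15
Average turnaround = 23/3 = 7.6667

7.6667


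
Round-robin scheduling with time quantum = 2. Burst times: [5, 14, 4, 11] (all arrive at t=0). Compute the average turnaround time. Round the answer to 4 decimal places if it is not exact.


Time quantum = 2
Execution trace:
  J1 runs 2 units, time = 2
  J2 runs 2 units, time = 4
  J3 runs 2 units, time = 6
  J4 runs 2 units, time = 8
  J1 runs 2 units, time = 10
  J2 runs 2 units, time = 12
  J3 runs 2 units, time = 14
  J4 runs 2 units, time = 16
  J1 runs 1 units, time = 17
  J2 runs 2 units, time = 19
  J4 runs 2 units, time = 21
  J2 runs 2 units, time = 23
  J4 runs 2 units, time = 25
  J2 runs 2 units, time = 27
  J4 runs 2 units, time = 29
  J2 runs 2 units, time = 31
  J4 runs 1 units, time = 32
  J2 runs 2 units, time = 34
Finish times: [17, 34, 14, 32]
Average turnaround = 97/4 = 24.25

24.25


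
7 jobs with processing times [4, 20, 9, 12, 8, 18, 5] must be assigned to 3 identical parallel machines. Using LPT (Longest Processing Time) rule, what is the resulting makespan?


Sort jobs in decreasing order (LPT): [20, 18, 12, 9, 8, 5, 4]
Assign each job to the least loaded machine:
  Machine 1: jobs [20, 5], load = 25
  Machine 2: jobs [18, 8], load = 26
  Machine 3: jobs [12, 9, 4], load = 25
Makespan = max load = 26

26


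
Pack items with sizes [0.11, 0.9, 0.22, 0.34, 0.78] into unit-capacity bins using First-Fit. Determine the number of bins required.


Place items sequentially using First-Fit:
  Item 0.11 -> new Bin 1
  Item 0.9 -> new Bin 2
  Item 0.22 -> Bin 1 (now 0.33)
  Item 0.34 -> Bin 1 (now 0.67)
  Item 0.78 -> new Bin 3
Total bins used = 3

3


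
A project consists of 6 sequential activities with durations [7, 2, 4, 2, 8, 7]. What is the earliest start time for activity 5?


Activity 5 starts after activities 1 through 4 complete.
Predecessor durations: [7, 2, 4, 2]
ES = 7 + 2 + 4 + 2 = 15

15


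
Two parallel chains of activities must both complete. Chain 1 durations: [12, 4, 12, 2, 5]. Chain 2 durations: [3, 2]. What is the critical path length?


Path A total = 12 + 4 + 12 + 2 + 5 = 35
Path B total = 3 + 2 = 5
Critical path = longest path = max(35, 5) = 35

35


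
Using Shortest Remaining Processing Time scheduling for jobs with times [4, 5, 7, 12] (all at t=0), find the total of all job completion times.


Since all jobs arrive at t=0, SRPT equals SPT ordering.
SPT order: [4, 5, 7, 12]
Completion times:
  Job 1: p=4, C=4
  Job 2: p=5, C=9
  Job 3: p=7, C=16
  Job 4: p=12, C=28
Total completion time = 4 + 9 + 16 + 28 = 57

57


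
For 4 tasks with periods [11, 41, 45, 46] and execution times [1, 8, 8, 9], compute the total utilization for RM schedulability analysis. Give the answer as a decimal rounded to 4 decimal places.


Compute individual utilizations (exact fractions):
  Task 1: C/T = 1/11 (approx. 0.0909)
  Task 2: C/T = 8/41 (approx. 0.1951)
  Task 3: C/T = 8/45 (approx. 0.1778)
  Task 4: C/T = 9/46 (approx. 0.1957)
Total utilization U = 1/11 + 8/41 + 8/45 + 9/46 = 615653/933570
Rounded to 4 decimal places: U = 0.6595
RM (Liu & Layland) bound for 4 tasks = 0.756828; compare with U = 615653/933570 (approx. 0.659461)
U <= bound, so schedulable by RM sufficient condition.

0.6595


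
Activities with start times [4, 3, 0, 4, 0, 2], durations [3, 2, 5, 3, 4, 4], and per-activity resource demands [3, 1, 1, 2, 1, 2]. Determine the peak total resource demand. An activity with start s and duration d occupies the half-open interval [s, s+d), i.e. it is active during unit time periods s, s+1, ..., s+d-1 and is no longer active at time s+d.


Each activity i is active on [start_i, start_i + duration_i).
Compute total resource usage per time slot:
  t=0: active resources = [1, 1], total = 2
  t=1: active resources = [1, 1], total = 2
  t=2: active resources = [1, 1, 2], total = 4
  t=3: active resources = [1, 1, 1, 2], total = 5
  t=4: active resources = [3, 1, 1, 2, 2], total = 9
  t=5: active resources = [3, 2, 2], total = 7
  t=6: active resources = [3, 2], total = 5
Peak resource demand = 9

9


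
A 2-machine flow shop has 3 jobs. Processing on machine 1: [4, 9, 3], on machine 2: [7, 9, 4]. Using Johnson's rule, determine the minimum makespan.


Apply Johnson's rule:
  Group 1 (a <= b): [(3, 3, 4), (1, 4, 7), (2, 9, 9)]
  Group 2 (a > b): []
Optimal job order: [3, 1, 2]
Schedule:
  Job 3: M1 done at 3, M2 done at 7
  Job 1: M1 done at 7, M2 done at 14
  Job 2: M1 done at 16, M2 done at 25
Makespan = 25

25


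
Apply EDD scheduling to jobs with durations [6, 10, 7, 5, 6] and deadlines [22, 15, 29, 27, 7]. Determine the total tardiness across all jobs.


Sort by due date (EDD order): [(6, 7), (10, 15), (6, 22), (5, 27), (7, 29)]
Compute completion times and tardiness:
  Job 1: p=6, d=7, C=6, tardiness=max(0,6-7)=0
  Job 2: p=10, d=15, C=16, tardiness=max(0,16-15)=1
  Job 3: p=6, d=22, C=22, tardiness=max(0,22-22)=0
  Job 4: p=5, d=27, C=27, tardiness=max(0,27-27)=0
  Job 5: p=7, d=29, C=34, tardiness=max(0,34-29)=5
Total tardiness = 6

6


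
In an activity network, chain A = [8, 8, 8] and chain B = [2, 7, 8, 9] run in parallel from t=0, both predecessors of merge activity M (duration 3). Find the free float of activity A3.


ES(A3) = sum of predecessors on chain A = 16
EF(A3) = ES + duration = 16 + 8 = 24
Successor of A3 is M. ES(M) = max(sum(A), sum(B)) = max(24, 26) = 26
Free float = ES(successor) - EF(current) = 26 - 24 = 2

2


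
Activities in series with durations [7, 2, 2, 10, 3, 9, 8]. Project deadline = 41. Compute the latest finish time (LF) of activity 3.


LF(activity 3) = deadline - sum of successor durations
Successors: activities 4 through 7 with durations [10, 3, 9, 8]
Sum of successor durations = 30
LF = 41 - 30 = 11

11


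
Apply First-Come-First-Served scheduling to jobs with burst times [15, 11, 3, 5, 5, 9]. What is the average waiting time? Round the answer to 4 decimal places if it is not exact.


FCFS order (as given): [15, 11, 3, 5, 5, 9]
Waiting times:
  Job 1: wait = 0
  Job 2: wait = 15
  Job 3: wait = 26
  Job 4: wait = 29
  Job 5: wait = 34
  Job 6: wait = 39
Sum of waiting times = 143
Average waiting time = 143/6 = 23.8333

23.8333


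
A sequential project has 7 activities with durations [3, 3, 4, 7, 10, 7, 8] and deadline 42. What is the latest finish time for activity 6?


LF(activity 6) = deadline - sum of successor durations
Successors: activities 7 through 7 with durations [8]
Sum of successor durations = 8
LF = 42 - 8 = 34

34


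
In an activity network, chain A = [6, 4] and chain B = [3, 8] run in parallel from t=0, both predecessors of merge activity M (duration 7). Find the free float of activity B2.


ES(B2) = sum of predecessors on chain B = 3
EF(B2) = ES + duration = 3 + 8 = 11
Successor of B2 is M. ES(M) = max(sum(A), sum(B)) = max(10, 11) = 11
Free float = ES(successor) - EF(current) = 11 - 11 = 0

0


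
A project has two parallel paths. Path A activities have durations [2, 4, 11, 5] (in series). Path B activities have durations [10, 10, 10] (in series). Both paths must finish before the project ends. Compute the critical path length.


Path A total = 2 + 4 + 11 + 5 = 22
Path B total = 10 + 10 + 10 = 30
Critical path = longest path = max(22, 30) = 30

30


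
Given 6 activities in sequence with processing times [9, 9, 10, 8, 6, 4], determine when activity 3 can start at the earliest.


Activity 3 starts after activities 1 through 2 complete.
Predecessor durations: [9, 9]
ES = 9 + 9 = 18

18


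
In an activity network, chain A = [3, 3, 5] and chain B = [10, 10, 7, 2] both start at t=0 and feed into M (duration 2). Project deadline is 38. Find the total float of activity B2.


Forward pass: ES(B2) = sum of predecessors on chain B = 10
EF = ES + duration = 10 + 10 = 20
Backward pass: LF(M) = deadline = 38; LS(M) = 38 - 2 = 36
LF(B2) = LS(M) - sum(successors on chain B) = 36 - 9 = 27
LS = LF - duration = 27 - 10 = 17
Total float = LS - ES = 17 - 10 = 7

7


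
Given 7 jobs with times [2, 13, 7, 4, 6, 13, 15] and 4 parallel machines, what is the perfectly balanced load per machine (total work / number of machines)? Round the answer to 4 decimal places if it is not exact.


Total processing time = 2 + 13 + 7 + 4 + 6 + 13 + 15 = 60
Number of machines = 4
Ideal balanced load = 60 / 4 = 15.0

15.0


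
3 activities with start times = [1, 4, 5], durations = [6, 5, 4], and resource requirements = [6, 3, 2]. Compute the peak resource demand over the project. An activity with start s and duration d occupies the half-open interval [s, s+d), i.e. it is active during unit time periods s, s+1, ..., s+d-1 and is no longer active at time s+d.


Each activity i is active on [start_i, start_i + duration_i).
Compute total resource usage per time slot:
  t=0: active resources = [], total = 0
  t=1: active resources = [6], total = 6
  t=2: active resources = [6], total = 6
  t=3: active resources = [6], total = 6
  t=4: active resources = [6, 3], total = 9
  t=5: active resources = [6, 3, 2], total = 11
  t=6: active resources = [6, 3, 2], total = 11
  t=7: active resources = [3, 2], total = 5
  t=8: active resources = [3, 2], total = 5
Peak resource demand = 11

11


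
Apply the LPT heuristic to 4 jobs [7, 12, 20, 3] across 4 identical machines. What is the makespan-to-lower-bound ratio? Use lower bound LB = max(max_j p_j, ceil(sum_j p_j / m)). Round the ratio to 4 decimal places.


LPT order: [20, 12, 7, 3]
Machine loads after assignment: [20, 12, 7, 3]
LPT makespan = 20
Lower bound = max(max_job, ceil(total/4)) = max(20, 11) = 20
Ratio = 20 / 20 = 1.0

1.0


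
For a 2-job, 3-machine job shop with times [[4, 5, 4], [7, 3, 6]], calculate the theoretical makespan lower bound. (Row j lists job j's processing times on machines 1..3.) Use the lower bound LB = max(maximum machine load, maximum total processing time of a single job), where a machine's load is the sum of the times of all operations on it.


Machine loads:
  Machine 1: 4 + 7 = 11
  Machine 2: 5 + 3 = 8
  Machine 3: 4 + 6 = 10
Max machine load = 11
Job totals:
  Job 1: 13
  Job 2: 16
Max job total = 16
Lower bound = max(11, 16) = 16

16


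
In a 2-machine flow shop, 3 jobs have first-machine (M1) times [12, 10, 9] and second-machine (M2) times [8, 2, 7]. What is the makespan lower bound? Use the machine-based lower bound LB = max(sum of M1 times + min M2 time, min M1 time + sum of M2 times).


LB1 = sum(M1 times) + min(M2 times) = 31 + 2 = 33
LB2 = min(M1 times) + sum(M2 times) = 9 + 17 = 26
Lower bound = max(LB1, LB2) = max(33, 26) = 33

33


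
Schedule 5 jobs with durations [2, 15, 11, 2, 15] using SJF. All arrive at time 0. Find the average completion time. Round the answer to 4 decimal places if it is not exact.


SJF order (ascending): [2, 2, 11, 15, 15]
Completion times:
  Job 1: burst=2, C=2
  Job 2: burst=2, C=4
  Job 3: burst=11, C=15
  Job 4: burst=15, C=30
  Job 5: burst=15, C=45
Average completion = 96/5 = 19.2

19.2


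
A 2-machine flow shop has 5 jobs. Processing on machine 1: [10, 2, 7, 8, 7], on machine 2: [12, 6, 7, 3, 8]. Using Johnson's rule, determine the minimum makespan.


Apply Johnson's rule:
  Group 1 (a <= b): [(2, 2, 6), (3, 7, 7), (5, 7, 8), (1, 10, 12)]
  Group 2 (a > b): [(4, 8, 3)]
Optimal job order: [2, 3, 5, 1, 4]
Schedule:
  Job 2: M1 done at 2, M2 done at 8
  Job 3: M1 done at 9, M2 done at 16
  Job 5: M1 done at 16, M2 done at 24
  Job 1: M1 done at 26, M2 done at 38
  Job 4: M1 done at 34, M2 done at 41
Makespan = 41

41


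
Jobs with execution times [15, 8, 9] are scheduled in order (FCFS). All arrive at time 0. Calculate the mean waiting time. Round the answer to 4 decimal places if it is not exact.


FCFS order (as given): [15, 8, 9]
Waiting times:
  Job 1: wait = 0
  Job 2: wait = 15
  Job 3: wait = 23
Sum of waiting times = 38
Average waiting time = 38/3 = 12.6667

12.6667


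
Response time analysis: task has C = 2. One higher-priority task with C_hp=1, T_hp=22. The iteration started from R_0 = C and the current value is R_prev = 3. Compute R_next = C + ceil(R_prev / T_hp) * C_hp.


R_next = C + ceil(R_prev / T_hp) * C_hp
ceil(3 / 22) = ceil(0.1364) = 1
Interference = 1 * 1 = 1
R_next = 2 + 1 = 3
R_next = R_prev, so the iteration has converged (response time = 3).

3


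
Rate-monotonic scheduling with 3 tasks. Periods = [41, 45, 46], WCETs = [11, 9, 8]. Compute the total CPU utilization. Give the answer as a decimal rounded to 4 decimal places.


Compute individual utilizations (exact fractions):
  Task 1: C/T = 11/41 (approx. 0.2683)
  Task 2: C/T = 9/45 = 1/5 (approx. 0.2)
  Task 3: C/T = 8/46 = 4/23 (approx. 0.1739)
Total utilization U = 11/41 + 1/5 + 4/23 = 3028/4715
Rounded to 4 decimal places: U = 0.6422
RM (Liu & Layland) bound for 3 tasks = 0.779763; compare with U = 3028/4715 (approx. 0.642206)
U <= bound, so schedulable by RM sufficient condition.

0.6422


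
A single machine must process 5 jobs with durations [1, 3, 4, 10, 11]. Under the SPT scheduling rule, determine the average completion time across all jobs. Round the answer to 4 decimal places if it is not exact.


Sort jobs by processing time (SPT order): [1, 3, 4, 10, 11]
Compute completion times sequentially:
  Job 1: processing = 1, completes at 1
  Job 2: processing = 3, completes at 4
  Job 3: processing = 4, completes at 8
  Job 4: processing = 10, completes at 18
  Job 5: processing = 11, completes at 29
Sum of completion times = 60
Average completion time = 60/5 = 12.0

12.0


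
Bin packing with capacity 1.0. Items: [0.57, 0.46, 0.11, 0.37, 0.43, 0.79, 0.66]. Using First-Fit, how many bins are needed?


Place items sequentially using First-Fit:
  Item 0.57 -> new Bin 1
  Item 0.46 -> new Bin 2
  Item 0.11 -> Bin 1 (now 0.68)
  Item 0.37 -> Bin 2 (now 0.83)
  Item 0.43 -> new Bin 3
  Item 0.79 -> new Bin 4
  Item 0.66 -> new Bin 5
Total bins used = 5

5


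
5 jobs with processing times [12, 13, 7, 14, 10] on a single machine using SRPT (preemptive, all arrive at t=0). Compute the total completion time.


Since all jobs arrive at t=0, SRPT equals SPT ordering.
SPT order: [7, 10, 12, 13, 14]
Completion times:
  Job 1: p=7, C=7
  Job 2: p=10, C=17
  Job 3: p=12, C=29
  Job 4: p=13, C=42
  Job 5: p=14, C=56
Total completion time = 7 + 17 + 29 + 42 + 56 = 151

151


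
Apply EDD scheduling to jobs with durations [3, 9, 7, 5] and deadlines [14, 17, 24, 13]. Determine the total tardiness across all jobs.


Sort by due date (EDD order): [(5, 13), (3, 14), (9, 17), (7, 24)]
Compute completion times and tardiness:
  Job 1: p=5, d=13, C=5, tardiness=max(0,5-13)=0
  Job 2: p=3, d=14, C=8, tardiness=max(0,8-14)=0
  Job 3: p=9, d=17, C=17, tardiness=max(0,17-17)=0
  Job 4: p=7, d=24, C=24, tardiness=max(0,24-24)=0
Total tardiness = 0

0


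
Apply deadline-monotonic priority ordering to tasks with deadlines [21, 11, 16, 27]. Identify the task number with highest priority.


Sort tasks by relative deadline (ascending):
  Task 2: deadline = 11
  Task 3: deadline = 16
  Task 1: deadline = 21
  Task 4: deadline = 27
Priority order (highest first): [2, 3, 1, 4]
Highest priority task = 2

2


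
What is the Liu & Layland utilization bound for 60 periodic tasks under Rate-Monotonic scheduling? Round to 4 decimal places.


Compute 2^(1/60) = 1.0116194403
Subtract 1: 1.0116194403 - 1 = 0.0116194403
Multiply by n: 60 * 0.0116194403 = 0.6971664180
Round to 4 dp: 0.6972

0.6972


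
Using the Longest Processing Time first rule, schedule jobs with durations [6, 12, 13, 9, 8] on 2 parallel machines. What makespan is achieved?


Sort jobs in decreasing order (LPT): [13, 12, 9, 8, 6]
Assign each job to the least loaded machine:
  Machine 1: jobs [13, 8, 6], load = 27
  Machine 2: jobs [12, 9], load = 21
Makespan = max load = 27

27


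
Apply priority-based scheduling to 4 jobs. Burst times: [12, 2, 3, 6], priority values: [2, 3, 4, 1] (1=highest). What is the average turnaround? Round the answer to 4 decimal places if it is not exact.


Sort by priority (ascending = highest first):
Order: [(1, 6), (2, 12), (3, 2), (4, 3)]
Completion times:
  Priority 1, burst=6, C=6
  Priority 2, burst=12, C=18
  Priority 3, burst=2, C=20
  Priority 4, burst=3, C=23
Average turnaround = 67/4 = 16.75

16.75


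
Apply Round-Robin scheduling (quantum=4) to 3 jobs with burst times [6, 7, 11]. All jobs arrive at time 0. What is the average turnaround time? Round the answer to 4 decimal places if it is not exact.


Time quantum = 4
Execution trace:
  J1 runs 4 units, time = 4
  J2 runs 4 units, time = 8
  J3 runs 4 units, time = 12
  J1 runs 2 units, time = 14
  J2 runs 3 units, time = 17
  J3 runs 4 units, time = 21
  J3 runs 3 units, time = 24
Finish times: [14, 17, 24]
Average turnaround = 55/3 = 18.3333

18.3333


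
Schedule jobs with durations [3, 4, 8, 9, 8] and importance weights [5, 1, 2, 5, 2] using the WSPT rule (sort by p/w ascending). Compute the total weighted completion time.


Compute p/w ratios and sort ascending (WSPT): [(3, 5), (9, 5), (4, 1), (8, 2), (8, 2)]
Compute weighted completion times:
  Job (p=3,w=5): C=3, w*C=5*3=15
  Job (p=9,w=5): C=12, w*C=5*12=60
  Job (p=4,w=1): C=16, w*C=1*16=16
  Job (p=8,w=2): C=24, w*C=2*24=48
  Job (p=8,w=2): C=32, w*C=2*32=64
Total weighted completion time = 203

203


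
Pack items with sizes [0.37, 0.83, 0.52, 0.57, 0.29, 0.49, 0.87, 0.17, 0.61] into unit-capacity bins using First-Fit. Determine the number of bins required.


Place items sequentially using First-Fit:
  Item 0.37 -> new Bin 1
  Item 0.83 -> new Bin 2
  Item 0.52 -> Bin 1 (now 0.89)
  Item 0.57 -> new Bin 3
  Item 0.29 -> Bin 3 (now 0.86)
  Item 0.49 -> new Bin 4
  Item 0.87 -> new Bin 5
  Item 0.17 -> Bin 2 (now 1.0)
  Item 0.61 -> new Bin 6
Total bins used = 6

6


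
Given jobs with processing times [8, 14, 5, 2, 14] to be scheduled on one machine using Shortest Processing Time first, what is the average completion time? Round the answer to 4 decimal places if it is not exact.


Sort jobs by processing time (SPT order): [2, 5, 8, 14, 14]
Compute completion times sequentially:
  Job 1: processing = 2, completes at 2
  Job 2: processing = 5, completes at 7
  Job 3: processing = 8, completes at 15
  Job 4: processing = 14, completes at 29
  Job 5: processing = 14, completes at 43
Sum of completion times = 96
Average completion time = 96/5 = 19.2

19.2


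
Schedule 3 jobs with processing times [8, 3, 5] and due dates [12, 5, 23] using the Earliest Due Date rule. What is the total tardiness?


Sort by due date (EDD order): [(3, 5), (8, 12), (5, 23)]
Compute completion times and tardiness:
  Job 1: p=3, d=5, C=3, tardiness=max(0,3-5)=0
  Job 2: p=8, d=12, C=11, tardiness=max(0,11-12)=0
  Job 3: p=5, d=23, C=16, tardiness=max(0,16-23)=0
Total tardiness = 0

0


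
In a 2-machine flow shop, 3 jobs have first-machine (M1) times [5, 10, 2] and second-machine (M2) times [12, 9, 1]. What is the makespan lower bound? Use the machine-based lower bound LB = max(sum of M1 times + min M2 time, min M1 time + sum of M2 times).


LB1 = sum(M1 times) + min(M2 times) = 17 + 1 = 18
LB2 = min(M1 times) + sum(M2 times) = 2 + 22 = 24
Lower bound = max(LB1, LB2) = max(18, 24) = 24

24


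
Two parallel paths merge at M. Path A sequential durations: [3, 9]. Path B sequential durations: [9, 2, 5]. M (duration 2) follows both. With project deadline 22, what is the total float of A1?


Forward pass: ES(A1) = sum of predecessors on chain A = 0
EF = ES + duration = 0 + 3 = 3
Backward pass: LF(M) = deadline = 22; LS(M) = 22 - 2 = 20
LF(A1) = LS(M) - sum(successors on chain A) = 20 - 9 = 11
LS = LF - duration = 11 - 3 = 8
Total float = LS - ES = 8 - 0 = 8

8


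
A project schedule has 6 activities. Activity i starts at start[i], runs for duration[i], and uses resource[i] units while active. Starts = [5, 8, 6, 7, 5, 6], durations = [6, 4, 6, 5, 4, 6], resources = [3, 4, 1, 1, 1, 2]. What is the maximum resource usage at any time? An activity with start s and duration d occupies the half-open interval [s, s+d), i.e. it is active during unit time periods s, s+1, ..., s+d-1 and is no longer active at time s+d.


Each activity i is active on [start_i, start_i + duration_i).
Compute total resource usage per time slot:
  t=0: active resources = [], total = 0
  t=1: active resources = [], total = 0
  t=2: active resources = [], total = 0
  t=3: active resources = [], total = 0
  t=4: active resources = [], total = 0
  t=5: active resources = [3, 1], total = 4
  t=6: active resources = [3, 1, 1, 2], total = 7
  t=7: active resources = [3, 1, 1, 1, 2], total = 8
  t=8: active resources = [3, 4, 1, 1, 1, 2], total = 12
  t=9: active resources = [3, 4, 1, 1, 2], total = 11
  t=10: active resources = [3, 4, 1, 1, 2], total = 11
  t=11: active resources = [4, 1, 1, 2], total = 8
Peak resource demand = 12

12


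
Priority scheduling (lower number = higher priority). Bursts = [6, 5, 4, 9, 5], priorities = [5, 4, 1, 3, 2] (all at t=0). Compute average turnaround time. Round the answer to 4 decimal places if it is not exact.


Sort by priority (ascending = highest first):
Order: [(1, 4), (2, 5), (3, 9), (4, 5), (5, 6)]
Completion times:
  Priority 1, burst=4, C=4
  Priority 2, burst=5, C=9
  Priority 3, burst=9, C=18
  Priority 4, burst=5, C=23
  Priority 5, burst=6, C=29
Average turnaround = 83/5 = 16.6

16.6


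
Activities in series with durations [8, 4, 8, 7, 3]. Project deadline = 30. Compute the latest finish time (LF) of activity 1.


LF(activity 1) = deadline - sum of successor durations
Successors: activities 2 through 5 with durations [4, 8, 7, 3]
Sum of successor durations = 22
LF = 30 - 22 = 8

8


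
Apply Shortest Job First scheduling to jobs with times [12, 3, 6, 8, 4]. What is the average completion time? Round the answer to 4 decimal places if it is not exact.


SJF order (ascending): [3, 4, 6, 8, 12]
Completion times:
  Job 1: burst=3, C=3
  Job 2: burst=4, C=7
  Job 3: burst=6, C=13
  Job 4: burst=8, C=21
  Job 5: burst=12, C=33
Average completion = 77/5 = 15.4

15.4


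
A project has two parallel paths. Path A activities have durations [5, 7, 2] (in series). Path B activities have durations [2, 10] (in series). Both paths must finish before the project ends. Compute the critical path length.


Path A total = 5 + 7 + 2 = 14
Path B total = 2 + 10 = 12
Critical path = longest path = max(14, 12) = 14

14


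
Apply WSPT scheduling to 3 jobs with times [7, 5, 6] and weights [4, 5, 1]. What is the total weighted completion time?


Compute p/w ratios and sort ascending (WSPT): [(5, 5), (7, 4), (6, 1)]
Compute weighted completion times:
  Job (p=5,w=5): C=5, w*C=5*5=25
  Job (p=7,w=4): C=12, w*C=4*12=48
  Job (p=6,w=1): C=18, w*C=1*18=18
Total weighted completion time = 91

91


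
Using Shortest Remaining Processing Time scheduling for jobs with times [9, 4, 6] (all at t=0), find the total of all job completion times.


Since all jobs arrive at t=0, SRPT equals SPT ordering.
SPT order: [4, 6, 9]
Completion times:
  Job 1: p=4, C=4
  Job 2: p=6, C=10
  Job 3: p=9, C=19
Total completion time = 4 + 10 + 19 = 33

33


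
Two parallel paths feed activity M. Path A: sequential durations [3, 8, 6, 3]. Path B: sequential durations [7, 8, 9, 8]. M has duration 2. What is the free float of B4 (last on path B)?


ES(B4) = sum of predecessors on chain B = 24
EF(B4) = ES + duration = 24 + 8 = 32
Successor of B4 is M. ES(M) = max(sum(A), sum(B)) = max(20, 32) = 32
Free float = ES(successor) - EF(current) = 32 - 32 = 0

0


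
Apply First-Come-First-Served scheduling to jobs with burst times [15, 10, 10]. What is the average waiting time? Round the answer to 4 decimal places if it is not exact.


FCFS order (as given): [15, 10, 10]
Waiting times:
  Job 1: wait = 0
  Job 2: wait = 15
  Job 3: wait = 25
Sum of waiting times = 40
Average waiting time = 40/3 = 13.3333

13.3333


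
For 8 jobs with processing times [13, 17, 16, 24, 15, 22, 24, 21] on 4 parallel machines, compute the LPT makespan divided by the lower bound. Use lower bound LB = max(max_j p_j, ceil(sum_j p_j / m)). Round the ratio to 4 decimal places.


LPT order: [24, 24, 22, 21, 17, 16, 15, 13]
Machine loads after assignment: [39, 37, 38, 38]
LPT makespan = 39
Lower bound = max(max_job, ceil(total/4)) = max(24, 38) = 38
Ratio = 39 / 38 = 1.0263

1.0263


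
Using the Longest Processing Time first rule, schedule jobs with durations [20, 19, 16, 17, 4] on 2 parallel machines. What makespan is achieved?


Sort jobs in decreasing order (LPT): [20, 19, 17, 16, 4]
Assign each job to the least loaded machine:
  Machine 1: jobs [20, 16, 4], load = 40
  Machine 2: jobs [19, 17], load = 36
Makespan = max load = 40

40


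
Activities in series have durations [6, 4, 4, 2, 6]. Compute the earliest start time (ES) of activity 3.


Activity 3 starts after activities 1 through 2 complete.
Predecessor durations: [6, 4]
ES = 6 + 4 = 10

10


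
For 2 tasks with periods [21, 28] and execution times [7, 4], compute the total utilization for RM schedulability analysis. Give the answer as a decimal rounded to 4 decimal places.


Compute individual utilizations (exact fractions):
  Task 1: C/T = 7/21 = 1/3 (approx. 0.3333)
  Task 2: C/T = 4/28 = 1/7 (approx. 0.1429)
Total utilization U = 1/3 + 1/7 = 10/21
Rounded to 4 decimal places: U = 0.4762
RM (Liu & Layland) bound for 2 tasks = 0.828427; compare with U = 10/21 (approx. 0.476190)
U <= bound, so schedulable by RM sufficient condition.

0.4762


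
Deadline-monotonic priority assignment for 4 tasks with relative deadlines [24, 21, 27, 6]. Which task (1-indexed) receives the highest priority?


Sort tasks by relative deadline (ascending):
  Task 4: deadline = 6
  Task 2: deadline = 21
  Task 1: deadline = 24
  Task 3: deadline = 27
Priority order (highest first): [4, 2, 1, 3]
Highest priority task = 4

4


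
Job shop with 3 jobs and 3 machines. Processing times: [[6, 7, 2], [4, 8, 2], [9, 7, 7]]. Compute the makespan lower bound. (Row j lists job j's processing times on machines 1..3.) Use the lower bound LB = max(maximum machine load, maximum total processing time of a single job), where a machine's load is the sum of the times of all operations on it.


Machine loads:
  Machine 1: 6 + 4 + 9 = 19
  Machine 2: 7 + 8 + 7 = 22
  Machine 3: 2 + 2 + 7 = 11
Max machine load = 22
Job totals:
  Job 1: 15
  Job 2: 14
  Job 3: 23
Max job total = 23
Lower bound = max(22, 23) = 23

23


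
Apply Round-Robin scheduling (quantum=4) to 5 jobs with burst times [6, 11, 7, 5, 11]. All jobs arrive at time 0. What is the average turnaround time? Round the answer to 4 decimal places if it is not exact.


Time quantum = 4
Execution trace:
  J1 runs 4 units, time = 4
  J2 runs 4 units, time = 8
  J3 runs 4 units, time = 12
  J4 runs 4 units, time = 16
  J5 runs 4 units, time = 20
  J1 runs 2 units, time = 22
  J2 runs 4 units, time = 26
  J3 runs 3 units, time = 29
  J4 runs 1 units, time = 30
  J5 runs 4 units, time = 34
  J2 runs 3 units, time = 37
  J5 runs 3 units, time = 40
Finish times: [22, 37, 29, 30, 40]
Average turnaround = 158/5 = 31.6

31.6


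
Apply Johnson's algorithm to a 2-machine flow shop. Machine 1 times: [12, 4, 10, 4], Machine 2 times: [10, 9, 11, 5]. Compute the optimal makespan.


Apply Johnson's rule:
  Group 1 (a <= b): [(2, 4, 9), (4, 4, 5), (3, 10, 11)]
  Group 2 (a > b): [(1, 12, 10)]
Optimal job order: [2, 4, 3, 1]
Schedule:
  Job 2: M1 done at 4, M2 done at 13
  Job 4: M1 done at 8, M2 done at 18
  Job 3: M1 done at 18, M2 done at 29
  Job 1: M1 done at 30, M2 done at 40
Makespan = 40

40


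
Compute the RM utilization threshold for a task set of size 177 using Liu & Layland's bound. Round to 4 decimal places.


Compute 2^(1/177) = 1.0039237636
Subtract 1: 1.0039237636 - 1 = 0.0039237636
Multiply by n: 177 * 0.0039237636 = 0.6945061572
Round to 4 dp: 0.6945

0.6945


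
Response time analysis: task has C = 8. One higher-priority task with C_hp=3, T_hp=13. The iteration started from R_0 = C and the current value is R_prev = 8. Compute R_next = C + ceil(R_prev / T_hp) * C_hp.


R_next = C + ceil(R_prev / T_hp) * C_hp
ceil(8 / 13) = ceil(0.6154) = 1
Interference = 1 * 3 = 3
R_next = 8 + 3 = 11

11
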